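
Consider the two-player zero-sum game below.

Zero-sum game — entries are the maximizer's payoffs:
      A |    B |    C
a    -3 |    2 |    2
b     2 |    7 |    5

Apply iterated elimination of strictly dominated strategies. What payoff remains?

2

Column C is strictly dominated by A for the minimizer (-3<2, 2<5); eliminate C.
Column B is strictly dominated by A for the minimizer (-3<2, 2<7); eliminate B.
Row a is strictly dominated by row b (2>-3); eliminate a.
Only (b, A) remains, with payoff 2.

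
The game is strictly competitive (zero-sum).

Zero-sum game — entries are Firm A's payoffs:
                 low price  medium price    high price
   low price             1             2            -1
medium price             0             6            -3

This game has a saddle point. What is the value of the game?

-1

Row minima: -1, -3 → Firm A's maximin is -1.
Column maxima: 1, 6, -1 → Firm B's minimax is -1.
They coincide at (low price, high price), so the value is -1.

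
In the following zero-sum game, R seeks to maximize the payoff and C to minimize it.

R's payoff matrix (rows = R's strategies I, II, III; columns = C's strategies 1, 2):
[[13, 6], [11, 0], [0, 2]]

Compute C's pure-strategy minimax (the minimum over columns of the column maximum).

6

The worst case (largest entry) in each column is 1: 13, 2: 6.
The best (smallest) of these is 6.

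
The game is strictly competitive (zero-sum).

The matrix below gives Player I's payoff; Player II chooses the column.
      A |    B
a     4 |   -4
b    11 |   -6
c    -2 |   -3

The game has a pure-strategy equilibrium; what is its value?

Row minima: -4, -6, -3 → Player I's maximin is -3.
Column maxima: 11, -3 → Player II's minimax is -3.
They coincide at (c, B), so the value is -3.

-3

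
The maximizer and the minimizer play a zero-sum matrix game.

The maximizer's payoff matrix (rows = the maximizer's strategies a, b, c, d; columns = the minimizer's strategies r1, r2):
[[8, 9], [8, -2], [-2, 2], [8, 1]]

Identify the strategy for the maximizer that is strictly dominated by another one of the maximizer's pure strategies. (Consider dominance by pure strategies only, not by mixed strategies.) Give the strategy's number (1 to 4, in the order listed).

3

Compare c with a: 8 > -2, 9 > 2.
So a strictly dominates c for the maximizer; c is strictly dominated.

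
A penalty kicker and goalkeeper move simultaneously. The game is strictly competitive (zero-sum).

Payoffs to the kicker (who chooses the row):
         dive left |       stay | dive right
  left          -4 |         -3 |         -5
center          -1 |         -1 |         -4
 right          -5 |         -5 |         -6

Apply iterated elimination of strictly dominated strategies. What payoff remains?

-4

Row left is strictly dominated by row center (-1>-4, -1>-3, -4>-5); eliminate left.
Row right is strictly dominated by row center (-1>-5, -1>-5, -4>-6); eliminate right.
Column dive left is strictly dominated by dive right for the goalkeeper (-4<-1); eliminate dive left.
Column stay is strictly dominated by dive right for the goalkeeper (-4<-1); eliminate stay.
Only (center, dive right) remains, with payoff -4.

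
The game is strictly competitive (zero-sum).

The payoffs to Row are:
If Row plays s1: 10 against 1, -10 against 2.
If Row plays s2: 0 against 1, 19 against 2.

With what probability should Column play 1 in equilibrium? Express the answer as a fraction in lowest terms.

29/39

Row minima are -10 and 0, so Row's maximin is 0; column maxima are 10 and 19, so Column's minimax is 10. These differ, so the equilibrium is in mixed strategies.
Let Column play 1 with probability q. Row is indifferent when 10q − 10(1−q) = 19(1−q), giving q = 29/39.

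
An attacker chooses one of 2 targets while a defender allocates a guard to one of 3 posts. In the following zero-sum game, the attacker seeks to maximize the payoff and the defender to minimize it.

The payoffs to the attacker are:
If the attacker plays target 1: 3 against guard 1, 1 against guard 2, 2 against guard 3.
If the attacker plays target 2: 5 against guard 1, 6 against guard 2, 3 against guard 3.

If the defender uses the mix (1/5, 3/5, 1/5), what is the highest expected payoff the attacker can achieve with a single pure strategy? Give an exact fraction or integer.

target 1: (3)·(1/5) + (1)·(3/5) + (2)·(1/5) = 8/5.
target 2: (5)·(1/5) + (6)·(3/5) + (3)·(1/5) = 26/5.
The best pure response is target 2 with expected payoff 26/5.

26/5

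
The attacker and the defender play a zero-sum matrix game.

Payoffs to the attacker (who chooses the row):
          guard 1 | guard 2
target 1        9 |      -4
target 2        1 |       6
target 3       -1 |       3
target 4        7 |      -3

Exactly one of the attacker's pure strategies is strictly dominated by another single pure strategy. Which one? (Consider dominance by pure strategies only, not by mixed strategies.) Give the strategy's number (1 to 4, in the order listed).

Compare target 3 with target 2: 1 > -1, 6 > 3.
So target 2 strictly dominates target 3 for the attacker; target 3 is strictly dominated.

3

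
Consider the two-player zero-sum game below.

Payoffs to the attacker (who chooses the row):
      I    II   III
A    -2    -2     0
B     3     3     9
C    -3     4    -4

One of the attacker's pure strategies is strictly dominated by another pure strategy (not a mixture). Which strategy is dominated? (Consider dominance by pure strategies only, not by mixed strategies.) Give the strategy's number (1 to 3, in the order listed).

Compare A with B: 3 > -2, 3 > -2, 9 > 0.
So B strictly dominates A for the attacker; A is strictly dominated.

1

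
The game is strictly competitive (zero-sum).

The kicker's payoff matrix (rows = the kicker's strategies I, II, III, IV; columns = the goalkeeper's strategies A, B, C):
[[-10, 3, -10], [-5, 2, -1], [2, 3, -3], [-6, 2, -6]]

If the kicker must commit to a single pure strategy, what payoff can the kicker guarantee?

-3

The worst-case payoff for each row is I: -10, II: -5, III: -3, IV: -6.
The best of these is -3.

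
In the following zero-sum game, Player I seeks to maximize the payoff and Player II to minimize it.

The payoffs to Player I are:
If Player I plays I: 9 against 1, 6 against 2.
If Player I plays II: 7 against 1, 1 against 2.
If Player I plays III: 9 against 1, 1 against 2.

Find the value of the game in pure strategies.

6

Row minima: 6, 1, 1 → Player I's maximin is 6.
Column maxima: 9, 6 → Player II's minimax is 6.
They coincide at (I, 2), so the value is 6.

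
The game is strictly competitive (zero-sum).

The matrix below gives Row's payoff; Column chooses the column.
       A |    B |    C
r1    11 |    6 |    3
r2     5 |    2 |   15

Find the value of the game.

21/4

Column A is strictly dominated by B for Column (it gives Row more in every row).
The remaining 2×2 game on (r1, r2) × (B, C) has no saddle point. Let Row play r1 with probability p; indifference gives 6p + 2(1−p) = 3p + 15(1−p), so p = 13/16.
Similarly Column's optimal q on B is 3/4, and the value is 6·(3/4) + (3)·(1/4) = 21/4.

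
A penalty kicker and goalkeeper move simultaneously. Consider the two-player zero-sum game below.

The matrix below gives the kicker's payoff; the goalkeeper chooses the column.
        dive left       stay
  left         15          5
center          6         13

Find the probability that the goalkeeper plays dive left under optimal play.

Row minima are 5 and 6, so the kicker's maximin is 6; column maxima are 15 and 13, so the goalkeeper's minimax is 13. These differ, so the equilibrium is in mixed strategies.
Let the goalkeeper play dive left with probability q. The kicker is indifferent when 15q + 5(1−q) = 6q + 13(1−q), giving q = 8/17.

8/17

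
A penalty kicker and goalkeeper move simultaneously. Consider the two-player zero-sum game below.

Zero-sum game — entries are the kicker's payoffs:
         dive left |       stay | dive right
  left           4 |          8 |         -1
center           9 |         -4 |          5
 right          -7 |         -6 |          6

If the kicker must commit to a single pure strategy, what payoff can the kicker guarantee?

The worst-case payoff for each row is left: -1, center: -4, right: -7.
The best of these is -1.

-1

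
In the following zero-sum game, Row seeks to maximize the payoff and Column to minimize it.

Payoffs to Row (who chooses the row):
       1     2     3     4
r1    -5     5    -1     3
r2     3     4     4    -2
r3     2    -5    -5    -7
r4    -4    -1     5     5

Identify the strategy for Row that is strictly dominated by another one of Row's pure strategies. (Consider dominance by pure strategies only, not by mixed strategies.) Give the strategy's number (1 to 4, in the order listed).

3

Compare r3 with r2: 3 > 2, 4 > -5, 4 > -5, -2 > -7.
So r2 strictly dominates r3 for Row; r3 is strictly dominated.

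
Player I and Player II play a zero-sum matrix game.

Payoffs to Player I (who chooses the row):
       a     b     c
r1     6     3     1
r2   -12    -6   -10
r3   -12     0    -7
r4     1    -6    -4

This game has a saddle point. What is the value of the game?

1

Row minima: 1, -12, -12, -6 → Player I's maximin is 1.
Column maxima: 6, 3, 1 → Player II's minimax is 1.
They coincide at (r1, c), so the value is 1.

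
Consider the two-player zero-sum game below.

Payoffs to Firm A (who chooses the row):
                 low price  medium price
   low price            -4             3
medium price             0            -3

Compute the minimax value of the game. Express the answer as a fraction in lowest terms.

-6/5

Row minima are -4 and -3, so Firm A's maximin is -3; column maxima are 0 and 3, so Firm B's minimax is 0. These differ, so the equilibrium is in mixed strategies.
Let Firm A play low price with probability p. Firm B is indifferent when −4p = 3p − 3(1−p), giving p = 3/10.
Let Firm B play low price with probability q. Firm A is indifferent when −4q + 3(1−q) = −3(1−q), giving q = 3/5.
The value is -4·(3/5) + (3)·(2/5) = -6/5.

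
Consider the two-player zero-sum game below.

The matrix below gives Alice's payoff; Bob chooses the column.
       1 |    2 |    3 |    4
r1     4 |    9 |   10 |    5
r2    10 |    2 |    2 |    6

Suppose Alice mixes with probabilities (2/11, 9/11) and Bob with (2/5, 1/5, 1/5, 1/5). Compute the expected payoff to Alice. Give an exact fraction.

Against (2/5, 1/5, 1/5, 1/5), each row's expected payoff is r1: 32/5; r2: 6.
Taking the (2/11, 9/11)-weighted average: (2/11)·(32/5) + (9/11)·(6) = 334/55.

334/55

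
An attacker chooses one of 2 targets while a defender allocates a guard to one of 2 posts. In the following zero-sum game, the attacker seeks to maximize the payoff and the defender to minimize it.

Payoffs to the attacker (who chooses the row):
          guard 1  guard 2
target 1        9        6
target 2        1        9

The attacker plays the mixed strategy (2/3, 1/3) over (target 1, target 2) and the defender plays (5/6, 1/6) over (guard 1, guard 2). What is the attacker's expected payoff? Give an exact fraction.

58/9

Against (5/6, 1/6), each row's expected payoff is target 1: 17/2; target 2: 7/3.
Taking the (2/3, 1/3)-weighted average: (2/3)·(17/2) + (1/3)·(7/3) = 58/9.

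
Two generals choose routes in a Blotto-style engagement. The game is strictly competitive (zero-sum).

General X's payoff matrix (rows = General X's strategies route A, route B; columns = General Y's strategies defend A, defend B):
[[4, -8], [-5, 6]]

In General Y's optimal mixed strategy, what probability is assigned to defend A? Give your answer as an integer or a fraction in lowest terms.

14/23

Row minima are -8 and -5, so General X's maximin is -5; column maxima are 4 and 6, so General Y's minimax is 4. These differ, so the equilibrium is in mixed strategies.
Let General Y play defend A with probability q. General X is indifferent when 4q − 8(1−q) = −5q + 6(1−q), giving q = 14/23.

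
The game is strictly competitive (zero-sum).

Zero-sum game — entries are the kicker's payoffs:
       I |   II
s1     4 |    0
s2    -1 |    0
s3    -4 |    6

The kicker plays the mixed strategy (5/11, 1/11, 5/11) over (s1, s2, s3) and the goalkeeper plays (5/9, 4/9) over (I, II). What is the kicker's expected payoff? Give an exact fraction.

Against (5/9, 4/9), each row's expected payoff is s1: 20/9; s2: -5/9; s3: 4/9.
Taking the (5/11, 1/11, 5/11)-weighted average: (5/11)·(20/9) + (1/11)·(-5/9) + (5/11)·(4/9) = 115/99.

115/99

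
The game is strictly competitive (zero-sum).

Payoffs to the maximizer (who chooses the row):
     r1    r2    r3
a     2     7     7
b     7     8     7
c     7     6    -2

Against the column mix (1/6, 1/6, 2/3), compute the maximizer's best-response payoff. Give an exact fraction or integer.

43/6

a: (2)·(1/6) + (7)·(1/6) + (7)·(2/3) = 37/6.
b: (7)·(1/6) + (8)·(1/6) + (7)·(2/3) = 43/6.
c: (7)·(1/6) + (6)·(1/6) + (-2)·(2/3) = 5/6.
The best pure response is b with expected payoff 43/6.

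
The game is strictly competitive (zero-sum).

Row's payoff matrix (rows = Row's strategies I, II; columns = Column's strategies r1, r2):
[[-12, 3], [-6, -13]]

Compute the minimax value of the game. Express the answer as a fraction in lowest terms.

-87/11

Row minima are -12 and -13, so Row's maximin is -12; column maxima are -6 and 3, so Column's minimax is -6. These differ, so the equilibrium is in mixed strategies.
Let Row play I with probability p. Column is indifferent when −12p − 6(1−p) = 3p − 13(1−p), giving p = 7/22.
Let Column play r1 with probability q. Row is indifferent when −12q + 3(1−q) = −6q − 13(1−q), giving q = 8/11.
The value is -12·(8/11) + (3)·(3/11) = -87/11.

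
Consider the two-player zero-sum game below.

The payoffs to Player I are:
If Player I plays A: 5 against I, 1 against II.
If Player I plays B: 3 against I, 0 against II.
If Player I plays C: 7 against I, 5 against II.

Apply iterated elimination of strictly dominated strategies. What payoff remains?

Row A is strictly dominated by row C (7>5, 5>1); eliminate A.
Row B is strictly dominated by row C (7>3, 5>0); eliminate B.
Column I is strictly dominated by II for Player II (5<7); eliminate I.
Only (C, II) remains, with payoff 5.

5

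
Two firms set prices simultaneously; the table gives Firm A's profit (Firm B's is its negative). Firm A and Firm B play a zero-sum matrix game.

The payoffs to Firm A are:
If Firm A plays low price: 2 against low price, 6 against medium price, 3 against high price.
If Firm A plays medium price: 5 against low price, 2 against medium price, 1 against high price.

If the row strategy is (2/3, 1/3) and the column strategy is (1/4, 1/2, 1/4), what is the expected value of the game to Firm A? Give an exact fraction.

11/3

Against (1/4, 1/2, 1/4), each row's expected payoff is low price: 17/4; medium price: 5/2.
Taking the (2/3, 1/3)-weighted average: (2/3)·(17/4) + (1/3)·(5/2) = 11/3.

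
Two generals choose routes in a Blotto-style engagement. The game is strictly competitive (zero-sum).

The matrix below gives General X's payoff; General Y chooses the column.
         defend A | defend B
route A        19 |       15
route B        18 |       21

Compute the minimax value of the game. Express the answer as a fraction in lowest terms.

129/7

Row minima are 15 and 18, so General X's maximin is 18; column maxima are 19 and 21, so General Y's minimax is 19. These differ, so the equilibrium is in mixed strategies.
Let General X play route A with probability p. General Y is indifferent when 19p + 18(1−p) = 15p + 21(1−p), giving p = 3/7.
Let General Y play defend A with probability q. General X is indifferent when 19q + 15(1−q) = 18q + 21(1−q), giving q = 6/7.
The value is 19·(6/7) + (15)·(1/7) = 129/7.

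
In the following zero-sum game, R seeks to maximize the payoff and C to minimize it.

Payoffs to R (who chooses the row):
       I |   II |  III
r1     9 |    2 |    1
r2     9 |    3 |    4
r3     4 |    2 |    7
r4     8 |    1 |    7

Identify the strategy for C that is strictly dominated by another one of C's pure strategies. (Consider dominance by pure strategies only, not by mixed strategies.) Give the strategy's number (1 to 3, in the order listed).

1

C prefers columns that give R less. Compare I with II: 2 < 9, 3 < 9, 2 < 4, 1 < 8.
So II strictly dominates I for C; I is strictly dominated.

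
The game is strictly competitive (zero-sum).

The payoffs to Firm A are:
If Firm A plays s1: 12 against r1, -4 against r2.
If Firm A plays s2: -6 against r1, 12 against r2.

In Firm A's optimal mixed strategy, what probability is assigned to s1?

9/17

Row minima are -4 and -6, so Firm A's maximin is -4; column maxima are 12 and 12, so Firm B's minimax is 12. These differ, so the equilibrium is in mixed strategies.
Let Firm A play s1 with probability p. Firm B is indifferent when 12p − 6(1−p) = −4p + 12(1−p), giving p = 9/17.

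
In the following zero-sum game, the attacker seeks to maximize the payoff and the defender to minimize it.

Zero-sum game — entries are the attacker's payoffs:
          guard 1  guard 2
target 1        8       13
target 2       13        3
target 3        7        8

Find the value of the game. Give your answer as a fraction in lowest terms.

29/3

Row target 3 is strictly dominated by row target 1, so the attacker never plays it.
The remaining 2×2 game on (target 1, target 2) × (guard 1, guard 2) has no saddle point. Let the attacker play target 1 with probability p; indifference gives 8p + 13(1−p) = 13p + 3(1−p), so p = 2/3.
Similarly the defender's optimal q on guard 1 is 2/3, and the value is 8·(2/3) + (13)·(1/3) = 29/3.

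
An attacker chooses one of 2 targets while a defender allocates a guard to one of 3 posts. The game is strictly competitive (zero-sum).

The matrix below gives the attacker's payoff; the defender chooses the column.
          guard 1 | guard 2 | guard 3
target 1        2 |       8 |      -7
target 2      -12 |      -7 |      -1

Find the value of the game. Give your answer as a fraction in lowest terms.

Column guard 2 is strictly dominated by guard 1 for the defender (it gives the attacker more in every row).
The remaining 2×2 game on (target 1, target 2) × (guard 1, guard 3) has no saddle point. Let the attacker play target 1 with probability p; indifference gives 2p − 12(1−p) = −7p − (1−p), so p = 11/20.
Similarly the defender's optimal q on guard 1 is 3/10, and the value is 2·(3/10) + (-7)·(7/10) = -43/10.

-43/10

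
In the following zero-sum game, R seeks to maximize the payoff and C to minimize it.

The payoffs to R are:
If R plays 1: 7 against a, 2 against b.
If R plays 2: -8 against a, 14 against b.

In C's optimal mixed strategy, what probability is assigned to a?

4/9

Row minima are 2 and -8, so R's maximin is 2; column maxima are 7 and 14, so C's minimax is 7. These differ, so the equilibrium is in mixed strategies.
Let C play a with probability q. R is indifferent when 7q + 2(1−q) = −8q + 14(1−q), giving q = 4/9.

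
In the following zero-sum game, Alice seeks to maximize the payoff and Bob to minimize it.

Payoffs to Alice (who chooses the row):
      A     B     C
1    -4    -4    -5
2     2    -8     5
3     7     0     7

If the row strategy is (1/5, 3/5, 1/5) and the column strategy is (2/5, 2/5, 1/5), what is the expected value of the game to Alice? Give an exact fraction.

Against (2/5, 2/5, 1/5), each row's expected payoff is 1: -21/5; 2: -7/5; 3: 21/5.
Taking the (1/5, 3/5, 1/5)-weighted average: (1/5)·(-21/5) + (3/5)·(-7/5) + (1/5)·(21/5) = -21/25.

-21/25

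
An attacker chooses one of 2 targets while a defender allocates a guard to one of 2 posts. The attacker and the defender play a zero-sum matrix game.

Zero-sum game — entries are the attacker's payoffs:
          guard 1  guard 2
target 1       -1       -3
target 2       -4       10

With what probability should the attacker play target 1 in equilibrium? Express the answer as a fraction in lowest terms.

Row minima are -3 and -4, so the attacker's maximin is -3; column maxima are -1 and 10, so the defender's minimax is -1. These differ, so the equilibrium is in mixed strategies.
Let the attacker play target 1 with probability p. The defender is indifferent when −p − 4(1−p) = −3p + 10(1−p), giving p = 7/8.

7/8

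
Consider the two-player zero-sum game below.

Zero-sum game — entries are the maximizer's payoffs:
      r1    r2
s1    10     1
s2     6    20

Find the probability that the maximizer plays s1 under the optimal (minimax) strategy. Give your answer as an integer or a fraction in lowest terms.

Row minima are 1 and 6, so the maximizer's maximin is 6; column maxima are 10 and 20, so the minimizer's minimax is 10. These differ, so the equilibrium is in mixed strategies.
Let the maximizer play s1 with probability p. The minimizer is indifferent when 10p + 6(1−p) = p + 20(1−p), giving p = 14/23.

14/23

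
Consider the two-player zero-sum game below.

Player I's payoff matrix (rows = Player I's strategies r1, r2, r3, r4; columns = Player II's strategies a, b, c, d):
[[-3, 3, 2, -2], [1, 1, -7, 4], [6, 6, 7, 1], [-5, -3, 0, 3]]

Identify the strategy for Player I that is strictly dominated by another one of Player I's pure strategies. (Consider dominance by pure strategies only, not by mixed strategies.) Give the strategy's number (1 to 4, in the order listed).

1

Compare r1 with r3: 6 > -3, 6 > 3, 7 > 2, 1 > -2.
So r3 strictly dominates r1 for Player I; r1 is strictly dominated.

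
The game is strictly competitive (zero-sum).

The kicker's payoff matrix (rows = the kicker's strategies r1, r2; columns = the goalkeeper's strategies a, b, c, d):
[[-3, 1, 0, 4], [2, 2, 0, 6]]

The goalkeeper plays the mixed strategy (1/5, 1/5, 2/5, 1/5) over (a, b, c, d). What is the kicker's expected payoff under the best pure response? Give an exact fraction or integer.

2

r1: (-3)·(1/5) + (1)·(1/5) + (0)·(2/5) + (4)·(1/5) = 2/5.
r2: (2)·(1/5) + (2)·(1/5) + (0)·(2/5) + (6)·(1/5) = 2.
The best pure response is r2 with expected payoff 2.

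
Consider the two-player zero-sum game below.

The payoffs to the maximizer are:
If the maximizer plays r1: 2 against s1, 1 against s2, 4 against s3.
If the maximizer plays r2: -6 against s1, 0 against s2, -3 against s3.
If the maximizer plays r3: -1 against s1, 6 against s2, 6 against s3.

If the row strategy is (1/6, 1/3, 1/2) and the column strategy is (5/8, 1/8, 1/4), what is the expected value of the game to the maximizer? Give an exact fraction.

-7/24

Against (5/8, 1/8, 1/4), each row's expected payoff is r1: 19/8; r2: -9/2; r3: 13/8.
Taking the (1/6, 1/3, 1/2)-weighted average: (1/6)·(19/8) + (1/3)·(-9/2) + (1/2)·(13/8) = -7/24.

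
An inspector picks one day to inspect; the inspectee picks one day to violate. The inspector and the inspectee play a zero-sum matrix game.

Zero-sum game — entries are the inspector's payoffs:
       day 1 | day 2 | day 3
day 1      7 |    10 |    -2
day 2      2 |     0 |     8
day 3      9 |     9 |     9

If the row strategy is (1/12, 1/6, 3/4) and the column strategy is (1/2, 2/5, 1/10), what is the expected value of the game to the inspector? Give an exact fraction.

Against (1/2, 2/5, 1/10), each row's expected payoff is day 1: 73/10; day 2: 9/5; day 3: 9.
Taking the (1/12, 1/6, 3/4)-weighted average: (1/12)·(73/10) + (1/6)·(9/5) + (3/4)·(9) = 919/120.

919/120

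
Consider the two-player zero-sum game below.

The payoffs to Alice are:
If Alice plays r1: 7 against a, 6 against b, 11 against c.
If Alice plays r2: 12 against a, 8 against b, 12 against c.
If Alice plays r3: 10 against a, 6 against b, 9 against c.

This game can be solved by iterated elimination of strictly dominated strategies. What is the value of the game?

8

Column a is strictly dominated by b for Bob (6<7, 8<12, 6<10); eliminate a.
Column c is strictly dominated by b for Bob (6<11, 8<12, 6<9); eliminate c.
Row r3 is strictly dominated by row r2 (8>6); eliminate r3.
Row r1 is strictly dominated by row r2 (8>6); eliminate r1.
Only (r2, b) remains, with payoff 8.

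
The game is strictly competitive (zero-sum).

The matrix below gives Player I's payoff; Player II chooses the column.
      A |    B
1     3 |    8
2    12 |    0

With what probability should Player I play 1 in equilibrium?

12/17

Row minima are 3 and 0, so Player I's maximin is 3; column maxima are 12 and 8, so Player II's minimax is 8. These differ, so the equilibrium is in mixed strategies.
Let Player I play 1 with probability p. Player II is indifferent when 3p + 12(1−p) = 8p, giving p = 12/17.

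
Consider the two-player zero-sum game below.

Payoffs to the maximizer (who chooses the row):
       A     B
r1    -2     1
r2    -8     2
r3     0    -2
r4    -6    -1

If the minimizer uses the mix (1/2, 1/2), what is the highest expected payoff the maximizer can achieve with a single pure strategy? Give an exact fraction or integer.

-1/2

r1: (-2)·(1/2) + (1)·(1/2) = -1/2.
r2: (-8)·(1/2) + (2)·(1/2) = -3.
r3: (0)·(1/2) + (-2)·(1/2) = -1.
r4: (-6)·(1/2) + (-1)·(1/2) = -7/2.
The best pure response is r1 with expected payoff -1/2.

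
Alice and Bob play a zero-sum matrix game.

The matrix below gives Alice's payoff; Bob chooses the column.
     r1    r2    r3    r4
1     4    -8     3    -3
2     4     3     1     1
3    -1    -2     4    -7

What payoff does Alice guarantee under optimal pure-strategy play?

1

Row minima: -8, 1, -7 → Alice's maximin is 1.
Column maxima: 4, 3, 4, 1 → Bob's minimax is 1.
They coincide at (2, r4), so the value is 1.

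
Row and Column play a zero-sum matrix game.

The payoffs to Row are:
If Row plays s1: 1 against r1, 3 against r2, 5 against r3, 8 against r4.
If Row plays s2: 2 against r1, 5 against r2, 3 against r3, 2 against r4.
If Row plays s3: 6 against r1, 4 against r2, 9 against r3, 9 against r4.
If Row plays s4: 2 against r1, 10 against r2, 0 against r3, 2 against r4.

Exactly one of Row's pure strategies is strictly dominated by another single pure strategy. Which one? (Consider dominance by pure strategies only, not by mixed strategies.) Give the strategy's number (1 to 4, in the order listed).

1

Compare s1 with s3: 6 > 1, 4 > 3, 9 > 5, 9 > 8.
So s3 strictly dominates s1 for Row; s1 is strictly dominated.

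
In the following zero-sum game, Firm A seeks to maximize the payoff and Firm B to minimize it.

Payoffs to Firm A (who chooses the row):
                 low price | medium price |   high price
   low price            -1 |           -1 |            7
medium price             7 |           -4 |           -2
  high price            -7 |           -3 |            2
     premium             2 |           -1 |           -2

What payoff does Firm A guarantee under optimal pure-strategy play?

Row minima: -1, -4, -7, -2 → Firm A's maximin is -1.
Column maxima: 7, -1, 7 → Firm B's minimax is -1.
They coincide at (low price, medium price), so the value is -1.

-1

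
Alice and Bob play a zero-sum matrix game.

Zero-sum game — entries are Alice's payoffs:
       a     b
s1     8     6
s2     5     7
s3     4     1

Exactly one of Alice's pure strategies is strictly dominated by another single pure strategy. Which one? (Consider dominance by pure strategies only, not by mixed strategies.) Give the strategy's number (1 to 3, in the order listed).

3

Compare s3 with s1: 8 > 4, 6 > 1.
So s1 strictly dominates s3 for Alice; s3 is strictly dominated.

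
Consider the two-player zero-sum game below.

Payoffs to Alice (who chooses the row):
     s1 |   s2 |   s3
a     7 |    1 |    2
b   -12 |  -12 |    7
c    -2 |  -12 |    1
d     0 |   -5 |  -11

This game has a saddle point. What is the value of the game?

Row minima: 1, -12, -12, -11 → Alice's maximin is 1.
Column maxima: 7, 1, 7 → Bob's minimax is 1.
They coincide at (a, s2), so the value is 1.

1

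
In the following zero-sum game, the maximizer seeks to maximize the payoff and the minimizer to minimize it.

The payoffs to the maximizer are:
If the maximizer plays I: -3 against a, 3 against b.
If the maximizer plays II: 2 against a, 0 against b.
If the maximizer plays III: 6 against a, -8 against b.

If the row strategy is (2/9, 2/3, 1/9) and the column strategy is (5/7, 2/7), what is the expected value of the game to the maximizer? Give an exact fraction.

8/9

Against (5/7, 2/7), each row's expected payoff is I: -9/7; II: 10/7; III: 2.
Taking the (2/9, 2/3, 1/9)-weighted average: (2/9)·(-9/7) + (2/3)·(10/7) + (1/9)·(2) = 8/9.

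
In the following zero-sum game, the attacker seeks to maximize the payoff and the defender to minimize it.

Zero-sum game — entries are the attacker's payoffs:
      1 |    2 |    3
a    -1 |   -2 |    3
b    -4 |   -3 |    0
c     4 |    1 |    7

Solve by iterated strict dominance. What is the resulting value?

1

Column 3 is strictly dominated by 1 for the defender (-1<3, -4<0, 4<7); eliminate 3.
Row a is strictly dominated by row c (4>-1, 1>-2); eliminate a.
Row b is strictly dominated by row c (4>-4, 1>-3); eliminate b.
Column 1 is strictly dominated by 2 for the defender (1<4); eliminate 1.
Only (c, 2) remains, with payoff 1.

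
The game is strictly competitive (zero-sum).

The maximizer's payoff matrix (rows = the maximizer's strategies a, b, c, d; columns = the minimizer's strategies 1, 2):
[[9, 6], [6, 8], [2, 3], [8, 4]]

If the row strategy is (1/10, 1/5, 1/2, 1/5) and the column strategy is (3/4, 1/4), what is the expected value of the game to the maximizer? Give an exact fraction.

93/20

Against (3/4, 1/4), each row's expected payoff is a: 33/4; b: 13/2; c: 9/4; d: 7.
Taking the (1/10, 1/5, 1/2, 1/5)-weighted average: (1/10)·(33/4) + (1/5)·(13/2) + (1/2)·(9/4) + (1/5)·(7) = 93/20.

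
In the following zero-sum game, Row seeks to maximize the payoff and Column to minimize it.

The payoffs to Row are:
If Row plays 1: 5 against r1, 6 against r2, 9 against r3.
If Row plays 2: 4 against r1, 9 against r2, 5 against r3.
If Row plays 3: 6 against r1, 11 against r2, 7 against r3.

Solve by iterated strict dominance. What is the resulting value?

Row 2 is strictly dominated by row 3 (6>4, 11>9, 7>5); eliminate 2.
Column r3 is strictly dominated by r1 for Column (5<9, 6<7); eliminate r3.
Column r2 is strictly dominated by r1 for Column (5<6, 6<11); eliminate r2.
Row 1 is strictly dominated by row 3 (6>5); eliminate 1.
Only (3, r1) remains, with payoff 6.

6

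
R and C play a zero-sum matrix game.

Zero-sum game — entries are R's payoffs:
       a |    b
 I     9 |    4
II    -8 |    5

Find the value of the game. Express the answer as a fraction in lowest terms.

Row minima are 4 and -8, so R's maximin is 4; column maxima are 9 and 5, so C's minimax is 5. These differ, so the equilibrium is in mixed strategies.
Let R play I with probability p. C is indifferent when 9p − 8(1−p) = 4p + 5(1−p), giving p = 13/18.
Let C play a with probability q. R is indifferent when 9q + 4(1−q) = −8q + 5(1−q), giving q = 1/18.
The value is 9·(1/18) + (4)·(17/18) = 77/18.

77/18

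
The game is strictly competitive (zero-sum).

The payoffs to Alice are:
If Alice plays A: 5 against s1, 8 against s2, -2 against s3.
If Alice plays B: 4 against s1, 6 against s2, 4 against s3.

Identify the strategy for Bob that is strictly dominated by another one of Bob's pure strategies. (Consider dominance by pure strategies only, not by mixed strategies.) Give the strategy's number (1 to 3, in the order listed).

2

Bob prefers columns that give Alice less. Compare s2 with s1: 5 < 8, 4 < 6.
So s1 strictly dominates s2 for Bob; s2 is strictly dominated.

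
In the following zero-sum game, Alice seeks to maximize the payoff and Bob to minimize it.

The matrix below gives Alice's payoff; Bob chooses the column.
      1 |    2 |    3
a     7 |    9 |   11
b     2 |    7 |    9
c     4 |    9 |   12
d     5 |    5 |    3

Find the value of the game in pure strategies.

7

Row minima: 7, 2, 4, 3 → Alice's maximin is 7.
Column maxima: 7, 9, 12 → Bob's minimax is 7.
They coincide at (a, 1), so the value is 7.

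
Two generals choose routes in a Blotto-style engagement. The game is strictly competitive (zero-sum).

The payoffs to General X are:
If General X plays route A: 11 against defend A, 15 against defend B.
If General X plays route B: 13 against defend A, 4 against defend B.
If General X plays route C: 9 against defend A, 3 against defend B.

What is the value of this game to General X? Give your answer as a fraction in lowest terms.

151/13

Row route C is strictly dominated by row route B, so General X never plays it.
The remaining 2×2 game on (route A, route B) × (defend A, defend B) has no saddle point. Let General X play route A with probability p; indifference gives 11p + 13(1−p) = 15p + 4(1−p), so p = 9/13.
Similarly General Y's optimal q on defend A is 11/13, and the value is 11·(11/13) + (15)·(2/13) = 151/13.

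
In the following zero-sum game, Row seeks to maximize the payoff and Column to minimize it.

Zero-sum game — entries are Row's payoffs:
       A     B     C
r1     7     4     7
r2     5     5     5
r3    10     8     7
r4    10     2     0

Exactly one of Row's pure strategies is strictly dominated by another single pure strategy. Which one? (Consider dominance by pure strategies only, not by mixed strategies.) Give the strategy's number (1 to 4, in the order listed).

2

Compare r2 with r3: 10 > 5, 8 > 5, 7 > 5.
So r3 strictly dominates r2 for Row; r2 is strictly dominated.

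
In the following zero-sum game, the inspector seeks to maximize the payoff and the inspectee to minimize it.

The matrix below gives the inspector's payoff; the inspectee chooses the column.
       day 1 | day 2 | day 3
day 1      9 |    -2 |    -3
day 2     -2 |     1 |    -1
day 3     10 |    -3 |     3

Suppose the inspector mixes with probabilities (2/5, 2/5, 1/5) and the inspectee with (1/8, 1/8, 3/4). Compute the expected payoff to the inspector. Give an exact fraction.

Against (1/8, 1/8, 3/4), each row's expected payoff is day 1: -11/8; day 2: -7/8; day 3: 25/8.
Taking the (2/5, 2/5, 1/5)-weighted average: (2/5)·(-11/8) + (2/5)·(-7/8) + (1/5)·(25/8) = -11/40.

-11/40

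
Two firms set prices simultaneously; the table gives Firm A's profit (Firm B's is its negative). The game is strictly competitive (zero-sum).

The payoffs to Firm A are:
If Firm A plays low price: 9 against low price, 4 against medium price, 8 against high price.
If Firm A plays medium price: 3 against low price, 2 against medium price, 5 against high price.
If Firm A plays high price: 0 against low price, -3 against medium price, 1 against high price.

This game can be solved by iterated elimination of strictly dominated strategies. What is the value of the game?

Row medium price is strictly dominated by row low price (9>3, 4>2, 8>5); eliminate medium price.
Column low price is strictly dominated by medium price for Firm B (4<9, -3<0); eliminate low price.
Column high price is strictly dominated by medium price for Firm B (4<8, -3<1); eliminate high price.
Row high price is strictly dominated by row low price (4>-3); eliminate high price.
Only (low price, medium price) remains, with payoff 4.

4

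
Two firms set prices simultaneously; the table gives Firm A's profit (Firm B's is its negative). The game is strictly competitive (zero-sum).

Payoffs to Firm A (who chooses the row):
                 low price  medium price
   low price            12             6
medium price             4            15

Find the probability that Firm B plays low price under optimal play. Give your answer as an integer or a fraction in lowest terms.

9/17

Row minima are 6 and 4, so Firm A's maximin is 6; column maxima are 12 and 15, so Firm B's minimax is 12. These differ, so the equilibrium is in mixed strategies.
Let Firm B play low price with probability q. Firm A is indifferent when 12q + 6(1−q) = 4q + 15(1−q), giving q = 9/17.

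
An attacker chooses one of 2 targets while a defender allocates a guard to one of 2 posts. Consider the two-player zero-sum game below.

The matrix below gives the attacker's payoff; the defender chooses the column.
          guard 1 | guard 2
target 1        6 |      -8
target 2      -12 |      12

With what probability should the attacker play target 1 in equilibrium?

12/19

Row minima are -8 and -12, so the attacker's maximin is -8; column maxima are 6 and 12, so the defender's minimax is 6. These differ, so the equilibrium is in mixed strategies.
Let the attacker play target 1 with probability p. The defender is indifferent when 6p − 12(1−p) = −8p + 12(1−p), giving p = 12/19.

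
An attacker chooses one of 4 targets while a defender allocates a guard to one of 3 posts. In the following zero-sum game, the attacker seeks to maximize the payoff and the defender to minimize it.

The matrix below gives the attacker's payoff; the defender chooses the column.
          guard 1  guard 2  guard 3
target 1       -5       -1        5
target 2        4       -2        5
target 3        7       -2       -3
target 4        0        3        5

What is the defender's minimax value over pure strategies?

The worst case (largest entry) in each column is guard 1: 7, guard 2: 3, guard 3: 5.
The best (smallest) of these is 3.

3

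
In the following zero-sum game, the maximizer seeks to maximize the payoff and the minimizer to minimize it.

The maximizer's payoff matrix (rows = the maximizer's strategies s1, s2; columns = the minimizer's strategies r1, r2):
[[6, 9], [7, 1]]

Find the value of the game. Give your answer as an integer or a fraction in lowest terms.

19/3

Row minima are 6 and 1, so the maximizer's maximin is 6; column maxima are 7 and 9, so the minimizer's minimax is 7. These differ, so the equilibrium is in mixed strategies.
Let the maximizer play s1 with probability p. The minimizer is indifferent when 6p + 7(1−p) = 9p + (1−p), giving p = 2/3.
Let the minimizer play r1 with probability q. The maximizer is indifferent when 6q + 9(1−q) = 7q + (1−q), giving q = 8/9.
The value is 6·(8/9) + (9)·(1/9) = 19/3.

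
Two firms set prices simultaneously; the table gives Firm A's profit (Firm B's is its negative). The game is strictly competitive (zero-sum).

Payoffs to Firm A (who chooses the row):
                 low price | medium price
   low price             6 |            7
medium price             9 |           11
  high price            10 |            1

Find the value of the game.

101/11

Row low price is strictly dominated by row medium price, so Firm A never plays it.
The remaining 2×2 game on (medium price, high price) × (low price, medium price) has no saddle point. Let Firm A play medium price with probability p; indifference gives 9p + 10(1−p) = 11p + (1−p), so p = 9/11.
Similarly Firm B's optimal q on low price is 10/11, and the value is 9·(10/11) + (11)·(1/11) = 101/11.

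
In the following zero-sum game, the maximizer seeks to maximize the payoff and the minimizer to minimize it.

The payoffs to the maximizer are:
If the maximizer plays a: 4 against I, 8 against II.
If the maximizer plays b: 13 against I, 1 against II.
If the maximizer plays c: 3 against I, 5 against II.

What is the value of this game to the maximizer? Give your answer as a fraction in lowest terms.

Row c is strictly dominated by row a, so the maximizer never plays it.
The remaining 2×2 game on (a, b) × (I, II) has no saddle point. Let the maximizer play a with probability p; indifference gives 4p + 13(1−p) = 8p + (1−p), so p = 3/4.
Similarly the minimizer's optimal q on I is 7/16, and the value is 4·(7/16) + (8)·(9/16) = 25/4.

25/4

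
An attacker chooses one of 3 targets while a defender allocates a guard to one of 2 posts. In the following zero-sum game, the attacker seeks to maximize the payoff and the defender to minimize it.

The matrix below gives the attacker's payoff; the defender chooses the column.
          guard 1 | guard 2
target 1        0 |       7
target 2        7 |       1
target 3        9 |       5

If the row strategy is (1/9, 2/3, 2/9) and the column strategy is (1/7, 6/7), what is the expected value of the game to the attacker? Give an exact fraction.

22/7

Against (1/7, 6/7), each row's expected payoff is target 1: 6; target 2: 13/7; target 3: 39/7.
Taking the (1/9, 2/3, 2/9)-weighted average: (1/9)·(6) + (2/3)·(13/7) + (2/9)·(39/7) = 22/7.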